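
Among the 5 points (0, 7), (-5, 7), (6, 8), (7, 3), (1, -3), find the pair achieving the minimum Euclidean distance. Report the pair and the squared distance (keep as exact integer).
Pair = ((0, 7), (-5, 7)); squared distance = 25

Compute all C(5, 2) = 10 pairwise squared distances (x_i − x_j)² + (y_i − y_j)². The minimum is 25, attained by the pair ((0, 7), (-5, 7)).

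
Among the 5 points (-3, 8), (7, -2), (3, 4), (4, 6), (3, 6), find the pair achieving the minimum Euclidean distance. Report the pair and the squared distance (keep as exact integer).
Pair = ((4, 6), (3, 6)); squared distance = 1

Compute all C(5, 2) = 10 pairwise squared distances (x_i − x_j)² + (y_i − y_j)². The minimum is 1, attained by the pair ((4, 6), (3, 6)).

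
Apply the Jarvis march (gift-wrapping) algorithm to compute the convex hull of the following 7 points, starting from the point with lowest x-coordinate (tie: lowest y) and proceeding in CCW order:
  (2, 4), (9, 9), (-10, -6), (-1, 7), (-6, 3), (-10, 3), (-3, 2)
Hull (CCW) = [(-10, -6), (9, 9), (-1, 7), (-10, 3)]

Jarvis march: at each step, from the current hull vertex p, select the next vertex q as the point such that every other point lies strictly to the left of (or on) the directed line p → q. (Equivalently: for every other point r, the cross product (q − p) × (r − p) ≥ 0.)
Starting point (lowest x, tie lowest y): (-10, -6). Wrap until returning to start. Resulting hull: (-10, -6), (9, 9), (-1, 7), (-10, 3).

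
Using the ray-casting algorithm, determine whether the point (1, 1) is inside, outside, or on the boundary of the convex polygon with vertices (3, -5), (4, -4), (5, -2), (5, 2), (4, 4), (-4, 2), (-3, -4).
The point (1, 1) lies strictly inside the polygon

Cast a horizontal ray to the right from the query point and count how many polygon edges it crosses (each edge strictly once or zero times, handled with the usual half-open convention). 
Parity of crossings → odd ⇒ inside.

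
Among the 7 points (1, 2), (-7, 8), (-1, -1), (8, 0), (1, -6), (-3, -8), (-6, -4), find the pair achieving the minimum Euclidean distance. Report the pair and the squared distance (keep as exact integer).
Pair = ((1, 2), (-1, -1)); squared distance = 13

Compute all C(7, 2) = 21 pairwise squared distances (x_i − x_j)² + (y_i − y_j)². The minimum is 13, attained by the pair ((1, 2), (-1, -1)).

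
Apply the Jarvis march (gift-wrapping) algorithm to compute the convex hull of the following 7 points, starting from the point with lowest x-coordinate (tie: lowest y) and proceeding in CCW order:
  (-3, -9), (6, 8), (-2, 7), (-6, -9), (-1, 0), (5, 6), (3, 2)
Hull (CCW) = [(-6, -9), (-3, -9), (3, 2), (6, 8), (-2, 7)]

Jarvis march: at each step, from the current hull vertex p, select the next vertex q as the point such that every other point lies strictly to the left of (or on) the directed line p → q. (Equivalently: for every other point r, the cross product (q − p) × (r − p) ≥ 0.)
Starting point (lowest x, tie lowest y): (-6, -9). Wrap until returning to start. Resulting hull: (-6, -9), (-3, -9), (3, 2), (6, 8), (-2, 7).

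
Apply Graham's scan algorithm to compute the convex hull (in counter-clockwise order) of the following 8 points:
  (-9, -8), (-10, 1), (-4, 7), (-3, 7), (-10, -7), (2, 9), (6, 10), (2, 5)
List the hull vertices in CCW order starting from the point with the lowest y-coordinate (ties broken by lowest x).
Hull (CCW) = [(-9, -8), (2, 5), (6, 10), (2, 9), (-4, 7), (-10, 1), (-10, -7)]

Graham scan procedure:
  1. Find the pivot p₀ = point with lowest y (tie → lowest x): (-9, -8).
  2. Sort the remaining points by polar angle around p₀.
  3. Walk through sorted points, maintaining a stack; pop the top while the last three entries make a non-left turn (cross product ≤ 0).
  4. Final stack is the convex hull in CCW order: (-9, -8), (2, 5), (6, 10), (2, 9), (-4, 7), (-10, 1), (-10, -7).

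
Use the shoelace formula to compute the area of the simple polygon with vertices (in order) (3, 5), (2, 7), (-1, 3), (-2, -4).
Area = 18

Shoelace formula: Area = (1/2) |Σ_i (x_i · y_{i+1} − x_{i+1} · y_i)| (indices mod n). Compute each cross term:
  (3)(7) − (2)(5) = 11
  (2)(3) − (-1)(7) = 13
  (-1)(-4) − (-2)(3) = 10
  (-2)(5) − (3)(-4) = 2
Sum = 36, so (signed) Area = 36/2 = 18, |Area| = 18.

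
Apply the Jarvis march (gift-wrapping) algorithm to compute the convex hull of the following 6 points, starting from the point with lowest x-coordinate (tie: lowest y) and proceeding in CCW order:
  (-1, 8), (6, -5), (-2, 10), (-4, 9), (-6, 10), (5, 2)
Hull (CCW) = [(-6, 10), (6, -5), (5, 2), (-2, 10)]

Jarvis march: at each step, from the current hull vertex p, select the next vertex q as the point such that every other point lies strictly to the left of (or on) the directed line p → q. (Equivalently: for every other point r, the cross product (q − p) × (r − p) ≥ 0.)
Starting point (lowest x, tie lowest y): (-6, 10). Wrap until returning to start. Resulting hull: (-6, 10), (6, -5), (5, 2), (-2, 10).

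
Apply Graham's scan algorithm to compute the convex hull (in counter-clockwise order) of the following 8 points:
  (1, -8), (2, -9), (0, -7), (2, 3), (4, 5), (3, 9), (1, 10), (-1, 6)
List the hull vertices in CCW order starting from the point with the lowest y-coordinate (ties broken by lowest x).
Hull (CCW) = [(2, -9), (4, 5), (3, 9), (1, 10), (-1, 6), (0, -7)]

Graham scan procedure:
  1. Find the pivot p₀ = point with lowest y (tie → lowest x): (2, -9).
  2. Sort the remaining points by polar angle around p₀.
  3. Walk through sorted points, maintaining a stack; pop the top while the last three entries make a non-left turn (cross product ≤ 0).
  4. Final stack is the convex hull in CCW order: (2, -9), (4, 5), (3, 9), (1, 10), (-1, 6), (0, -7).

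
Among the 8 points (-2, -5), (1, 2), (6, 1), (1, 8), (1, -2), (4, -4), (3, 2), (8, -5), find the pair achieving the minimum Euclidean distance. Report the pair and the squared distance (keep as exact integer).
Pair = ((1, 2), (3, 2)); squared distance = 4

Compute all C(8, 2) = 28 pairwise squared distances (x_i − x_j)² + (y_i − y_j)². The minimum is 4, attained by the pair ((1, 2), (3, 2)).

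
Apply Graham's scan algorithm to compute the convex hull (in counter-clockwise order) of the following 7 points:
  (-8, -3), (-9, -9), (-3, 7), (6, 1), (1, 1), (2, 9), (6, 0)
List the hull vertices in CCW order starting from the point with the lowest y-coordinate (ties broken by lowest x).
Hull (CCW) = [(-9, -9), (6, 0), (6, 1), (2, 9), (-3, 7), (-8, -3)]

Graham scan procedure:
  1. Find the pivot p₀ = point with lowest y (tie → lowest x): (-9, -9).
  2. Sort the remaining points by polar angle around p₀.
  3. Walk through sorted points, maintaining a stack; pop the top while the last three entries make a non-left turn (cross product ≤ 0).
  4. Final stack is the convex hull in CCW order: (-9, -9), (6, 0), (6, 1), (2, 9), (-3, 7), (-8, -3).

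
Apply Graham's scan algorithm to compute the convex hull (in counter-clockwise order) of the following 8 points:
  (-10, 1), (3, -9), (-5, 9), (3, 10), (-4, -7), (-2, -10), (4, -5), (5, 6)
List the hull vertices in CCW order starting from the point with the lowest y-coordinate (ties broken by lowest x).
Hull (CCW) = [(-2, -10), (3, -9), (4, -5), (5, 6), (3, 10), (-5, 9), (-10, 1)]

Graham scan procedure:
  1. Find the pivot p₀ = point with lowest y (tie → lowest x): (-2, -10).
  2. Sort the remaining points by polar angle around p₀.
  3. Walk through sorted points, maintaining a stack; pop the top while the last three entries make a non-left turn (cross product ≤ 0).
  4. Final stack is the convex hull in CCW order: (-2, -10), (3, -9), (4, -5), (5, 6), (3, 10), (-5, 9), (-10, 1).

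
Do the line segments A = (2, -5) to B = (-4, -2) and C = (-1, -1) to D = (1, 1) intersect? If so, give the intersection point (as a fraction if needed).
No (intersection of containing lines falls outside at least one segment)

Parametrize and solve: t = 7/9, s = -5/6. At least one of these is outside [0, 1], so the segments do not intersect.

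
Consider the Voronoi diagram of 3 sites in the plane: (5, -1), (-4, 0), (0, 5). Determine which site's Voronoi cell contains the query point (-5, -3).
Nearest site = (-4, 0)

The Voronoi cell of site s contains exactly those query points closer to s than to any other site. Compute squared distances from q = (-5, -3) to each site:
  (-4 − -5)² + (0 − -3)² = 10
  (0 − -5)² + (5 − -3)² = 89
  (5 − -5)² + (-1 − -3)² = 104
Minimum is attained by (-4, 0), so q lies in its Voronoi cell.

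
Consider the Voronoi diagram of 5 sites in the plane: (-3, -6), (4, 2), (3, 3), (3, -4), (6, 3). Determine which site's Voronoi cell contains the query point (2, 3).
Nearest site = (3, 3)

The Voronoi cell of site s contains exactly those query points closer to s than to any other site. Compute squared distances from q = (2, 3) to each site:
  (3 − 2)² + (3 − 3)² = 1
  (4 − 2)² + (2 − 3)² = 5
  (6 − 2)² + (3 − 3)² = 16
  (3 − 2)² + (-4 − 3)² = 50
  (-3 − 2)² + (-6 − 3)² = 106
Minimum is attained by (3, 3), so q lies in its Voronoi cell.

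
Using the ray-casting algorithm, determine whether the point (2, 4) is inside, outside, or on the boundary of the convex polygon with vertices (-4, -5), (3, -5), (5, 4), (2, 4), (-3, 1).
The point (2, 4) lies on the polygon boundary

Boundary check: the query satisfies the collinearity and bounding-box conditions for some polygon edge, so it lies exactly on the boundary.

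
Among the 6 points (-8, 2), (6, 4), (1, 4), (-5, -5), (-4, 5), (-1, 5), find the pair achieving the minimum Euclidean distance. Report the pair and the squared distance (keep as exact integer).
Pair = ((1, 4), (-1, 5)); squared distance = 5

Compute all C(6, 2) = 15 pairwise squared distances (x_i − x_j)² + (y_i − y_j)². The minimum is 5, attained by the pair ((1, 4), (-1, 5)).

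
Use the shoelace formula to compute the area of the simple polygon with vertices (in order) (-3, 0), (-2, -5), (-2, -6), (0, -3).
Area = 7

Shoelace formula: Area = (1/2) |Σ_i (x_i · y_{i+1} − x_{i+1} · y_i)| (indices mod n). Compute each cross term:
  (-3)(-5) − (-2)(0) = 15
  (-2)(-6) − (-2)(-5) = 2
  (-2)(-3) − (0)(-6) = 6
  (0)(0) − (-3)(-3) = -9
Sum = 14, so (signed) Area = 14/2 = 7, |Area| = 7.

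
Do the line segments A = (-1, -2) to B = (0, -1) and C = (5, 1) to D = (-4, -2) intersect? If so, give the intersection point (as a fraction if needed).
No (intersection of containing lines falls outside at least one segment)

Parametrize and solve: t = 3/2, s = 1/2. At least one of these is outside [0, 1], so the segments do not intersect.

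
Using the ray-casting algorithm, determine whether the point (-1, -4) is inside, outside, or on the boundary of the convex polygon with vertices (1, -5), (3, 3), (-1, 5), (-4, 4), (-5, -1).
The point (-1, -4) lies strictly outside the polygon

Cast a horizontal ray to the right from the query point and count how many polygon edges it crosses (each edge strictly once or zero times, handled with the usual half-open convention). 
Parity of crossings → even ⇒ outside.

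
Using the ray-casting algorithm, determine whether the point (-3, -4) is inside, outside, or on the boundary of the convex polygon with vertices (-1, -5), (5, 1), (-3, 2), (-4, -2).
The point (-3, -4) lies strictly outside the polygon

Cast a horizontal ray to the right from the query point and count how many polygon edges it crosses (each edge strictly once or zero times, handled with the usual half-open convention). 
Parity of crossings → even ⇒ outside.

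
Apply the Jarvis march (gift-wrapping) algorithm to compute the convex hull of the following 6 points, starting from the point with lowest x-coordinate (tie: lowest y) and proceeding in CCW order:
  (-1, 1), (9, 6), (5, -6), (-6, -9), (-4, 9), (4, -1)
Hull (CCW) = [(-6, -9), (5, -6), (9, 6), (-4, 9)]

Jarvis march: at each step, from the current hull vertex p, select the next vertex q as the point such that every other point lies strictly to the left of (or on) the directed line p → q. (Equivalently: for every other point r, the cross product (q − p) × (r − p) ≥ 0.)
Starting point (lowest x, tie lowest y): (-6, -9). Wrap until returning to start. Resulting hull: (-6, -9), (5, -6), (9, 6), (-4, 9).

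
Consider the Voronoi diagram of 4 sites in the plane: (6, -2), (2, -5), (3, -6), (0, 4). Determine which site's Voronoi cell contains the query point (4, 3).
Nearest site = (0, 4)

The Voronoi cell of site s contains exactly those query points closer to s than to any other site. Compute squared distances from q = (4, 3) to each site:
  (0 − 4)² + (4 − 3)² = 17
  (6 − 4)² + (-2 − 3)² = 29
  (2 − 4)² + (-5 − 3)² = 68
  (3 − 4)² + (-6 − 3)² = 82
Minimum is attained by (0, 4), so q lies in its Voronoi cell.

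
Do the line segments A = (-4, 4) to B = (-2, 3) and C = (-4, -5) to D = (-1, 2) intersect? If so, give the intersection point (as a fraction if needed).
No (intersection of containing lines falls outside at least one segment)

Parametrize and solve: t = 27/17, s = 18/17. At least one of these is outside [0, 1], so the segments do not intersect.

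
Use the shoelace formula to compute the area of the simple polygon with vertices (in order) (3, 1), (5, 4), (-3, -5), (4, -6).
Area = 27

Shoelace formula: Area = (1/2) |Σ_i (x_i · y_{i+1} − x_{i+1} · y_i)| (indices mod n). Compute each cross term:
  (3)(4) − (5)(1) = 7
  (5)(-5) − (-3)(4) = -13
  (-3)(-6) − (4)(-5) = 38
  (4)(1) − (3)(-6) = 22
Sum = 54, so (signed) Area = 54/2 = 27, |Area| = 27.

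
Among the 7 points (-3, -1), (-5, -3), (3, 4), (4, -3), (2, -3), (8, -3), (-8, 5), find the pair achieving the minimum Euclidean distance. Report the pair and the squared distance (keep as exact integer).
Pair = ((4, -3), (2, -3)); squared distance = 4

Compute all C(7, 2) = 21 pairwise squared distances (x_i − x_j)² + (y_i − y_j)². The minimum is 4, attained by the pair ((4, -3), (2, -3)).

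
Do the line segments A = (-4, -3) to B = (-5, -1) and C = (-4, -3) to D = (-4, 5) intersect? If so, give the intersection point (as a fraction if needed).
Yes; intersection at (-4, -3) (t = 0 on AB, s = 0 on CD)

Parametrize AB as A + t(B − A) = (-4 + -1 t, -3 + 2 t) and CD as C + s(D − C) = (-4 + 0 s, -3 + 8 s). Solve the linear system for (t, s). Determinant = 8 ≠ 0, so a unique intersection of the containing lines exists. Solution: t = 0, s = 0 — both in [0, 1], so the segments cross. Intersection point: (-4, -3).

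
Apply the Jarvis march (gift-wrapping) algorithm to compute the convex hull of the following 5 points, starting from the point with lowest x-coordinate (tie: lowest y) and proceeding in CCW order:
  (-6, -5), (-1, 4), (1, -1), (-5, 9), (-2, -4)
Hull (CCW) = [(-6, -5), (-2, -4), (1, -1), (-1, 4), (-5, 9)]

Jarvis march: at each step, from the current hull vertex p, select the next vertex q as the point such that every other point lies strictly to the left of (or on) the directed line p → q. (Equivalently: for every other point r, the cross product (q − p) × (r − p) ≥ 0.)
Starting point (lowest x, tie lowest y): (-6, -5). Wrap until returning to start. Resulting hull: (-6, -5), (-2, -4), (1, -1), (-1, 4), (-5, 9).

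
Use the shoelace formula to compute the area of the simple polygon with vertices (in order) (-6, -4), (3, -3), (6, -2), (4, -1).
Area = 11

Shoelace formula: Area = (1/2) |Σ_i (x_i · y_{i+1} − x_{i+1} · y_i)| (indices mod n). Compute each cross term:
  (-6)(-3) − (3)(-4) = 30
  (3)(-2) − (6)(-3) = 12
  (6)(-1) − (4)(-2) = 2
  (4)(-4) − (-6)(-1) = -22
Sum = 22, so (signed) Area = 22/2 = 11, |Area| = 11.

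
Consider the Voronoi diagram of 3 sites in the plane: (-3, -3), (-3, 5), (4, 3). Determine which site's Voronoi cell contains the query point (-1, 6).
Nearest site = (-3, 5)

The Voronoi cell of site s contains exactly those query points closer to s than to any other site. Compute squared distances from q = (-1, 6) to each site:
  (-3 − -1)² + (5 − 6)² = 5
  (4 − -1)² + (3 − 6)² = 34
  (-3 − -1)² + (-3 − 6)² = 85
Minimum is attained by (-3, 5), so q lies in its Voronoi cell.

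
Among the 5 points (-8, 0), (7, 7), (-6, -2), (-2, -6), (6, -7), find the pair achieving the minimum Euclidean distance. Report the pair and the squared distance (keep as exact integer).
Pair = ((-8, 0), (-6, -2)); squared distance = 8

Compute all C(5, 2) = 10 pairwise squared distances (x_i − x_j)² + (y_i − y_j)². The minimum is 8, attained by the pair ((-8, 0), (-6, -2)).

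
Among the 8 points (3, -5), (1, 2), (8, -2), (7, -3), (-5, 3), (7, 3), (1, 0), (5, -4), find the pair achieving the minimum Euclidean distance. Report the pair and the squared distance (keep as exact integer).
Pair = ((8, -2), (7, -3)); squared distance = 2

Compute all C(8, 2) = 28 pairwise squared distances (x_i − x_j)² + (y_i − y_j)². The minimum is 2, attained by the pair ((8, -2), (7, -3)).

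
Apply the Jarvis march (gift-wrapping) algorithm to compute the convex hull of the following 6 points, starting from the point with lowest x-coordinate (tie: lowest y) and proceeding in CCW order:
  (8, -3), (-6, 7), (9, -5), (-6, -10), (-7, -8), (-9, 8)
Hull (CCW) = [(-9, 8), (-7, -8), (-6, -10), (9, -5), (8, -3), (-6, 7)]

Jarvis march: at each step, from the current hull vertex p, select the next vertex q as the point such that every other point lies strictly to the left of (or on) the directed line p → q. (Equivalently: for every other point r, the cross product (q − p) × (r − p) ≥ 0.)
Starting point (lowest x, tie lowest y): (-9, 8). Wrap until returning to start. Resulting hull: (-9, 8), (-7, -8), (-6, -10), (9, -5), (8, -3), (-6, 7).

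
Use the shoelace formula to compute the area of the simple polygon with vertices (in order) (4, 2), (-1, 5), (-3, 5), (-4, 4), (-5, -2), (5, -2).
Area = 53

Shoelace formula: Area = (1/2) |Σ_i (x_i · y_{i+1} − x_{i+1} · y_i)| (indices mod n). Compute each cross term:
  (4)(5) − (-1)(2) = 22
  (-1)(5) − (-3)(5) = 10
  (-3)(4) − (-4)(5) = 8
  (-4)(-2) − (-5)(4) = 28
  (-5)(-2) − (5)(-2) = 20
  (5)(2) − (4)(-2) = 18
Sum = 106, so (signed) Area = 106/2 = 53, |Area| = 53.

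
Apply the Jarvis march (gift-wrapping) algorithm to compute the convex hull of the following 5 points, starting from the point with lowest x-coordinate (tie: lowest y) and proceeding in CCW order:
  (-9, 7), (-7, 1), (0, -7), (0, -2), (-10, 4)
Hull (CCW) = [(-10, 4), (0, -7), (0, -2), (-9, 7)]

Jarvis march: at each step, from the current hull vertex p, select the next vertex q as the point such that every other point lies strictly to the left of (or on) the directed line p → q. (Equivalently: for every other point r, the cross product (q − p) × (r − p) ≥ 0.)
Starting point (lowest x, tie lowest y): (-10, 4). Wrap until returning to start. Resulting hull: (-10, 4), (0, -7), (0, -2), (-9, 7).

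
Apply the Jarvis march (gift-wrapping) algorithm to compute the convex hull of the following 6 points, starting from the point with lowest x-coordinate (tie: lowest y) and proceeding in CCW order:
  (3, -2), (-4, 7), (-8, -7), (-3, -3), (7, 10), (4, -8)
Hull (CCW) = [(-8, -7), (4, -8), (7, 10), (-4, 7)]

Jarvis march: at each step, from the current hull vertex p, select the next vertex q as the point such that every other point lies strictly to the left of (or on) the directed line p → q. (Equivalently: for every other point r, the cross product (q − p) × (r − p) ≥ 0.)
Starting point (lowest x, tie lowest y): (-8, -7). Wrap until returning to start. Resulting hull: (-8, -7), (4, -8), (7, 10), (-4, 7).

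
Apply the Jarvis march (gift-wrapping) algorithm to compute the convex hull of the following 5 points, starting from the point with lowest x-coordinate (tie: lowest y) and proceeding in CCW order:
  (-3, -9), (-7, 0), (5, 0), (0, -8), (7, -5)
Hull (CCW) = [(-7, 0), (-3, -9), (0, -8), (7, -5), (5, 0)]

Jarvis march: at each step, from the current hull vertex p, select the next vertex q as the point such that every other point lies strictly to the left of (or on) the directed line p → q. (Equivalently: for every other point r, the cross product (q − p) × (r − p) ≥ 0.)
Starting point (lowest x, tie lowest y): (-7, 0). Wrap until returning to start. Resulting hull: (-7, 0), (-3, -9), (0, -8), (7, -5), (5, 0).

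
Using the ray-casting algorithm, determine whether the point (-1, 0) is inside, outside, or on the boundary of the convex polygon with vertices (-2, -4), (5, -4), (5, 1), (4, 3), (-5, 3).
The point (-1, 0) lies strictly inside the polygon

Cast a horizontal ray to the right from the query point and count how many polygon edges it crosses (each edge strictly once or zero times, handled with the usual half-open convention). 
Parity of crossings → odd ⇒ inside.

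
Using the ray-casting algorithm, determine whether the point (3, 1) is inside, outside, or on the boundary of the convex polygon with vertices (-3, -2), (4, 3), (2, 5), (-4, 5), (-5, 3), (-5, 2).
The point (3, 1) lies strictly outside the polygon

Cast a horizontal ray to the right from the query point and count how many polygon edges it crosses (each edge strictly once or zero times, handled with the usual half-open convention). 
Parity of crossings → even ⇒ outside.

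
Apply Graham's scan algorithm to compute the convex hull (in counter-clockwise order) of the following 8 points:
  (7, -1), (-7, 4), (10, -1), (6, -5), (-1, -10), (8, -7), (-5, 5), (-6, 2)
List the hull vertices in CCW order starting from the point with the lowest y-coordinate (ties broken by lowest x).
Hull (CCW) = [(-1, -10), (8, -7), (10, -1), (-5, 5), (-7, 4)]

Graham scan procedure:
  1. Find the pivot p₀ = point with lowest y (tie → lowest x): (-1, -10).
  2. Sort the remaining points by polar angle around p₀.
  3. Walk through sorted points, maintaining a stack; pop the top while the last three entries make a non-left turn (cross product ≤ 0).
  4. Final stack is the convex hull in CCW order: (-1, -10), (8, -7), (10, -1), (-5, 5), (-7, 4).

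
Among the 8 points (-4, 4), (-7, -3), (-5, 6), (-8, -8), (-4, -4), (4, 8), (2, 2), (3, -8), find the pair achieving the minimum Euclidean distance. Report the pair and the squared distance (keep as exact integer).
Pair = ((-4, 4), (-5, 6)); squared distance = 5

Compute all C(8, 2) = 28 pairwise squared distances (x_i − x_j)² + (y_i − y_j)². The minimum is 5, attained by the pair ((-4, 4), (-5, 6)).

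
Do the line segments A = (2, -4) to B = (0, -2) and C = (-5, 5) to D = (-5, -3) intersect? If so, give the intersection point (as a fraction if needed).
No (intersection of containing lines falls outside at least one segment)

Parametrize and solve: t = 7/2, s = 1/4. At least one of these is outside [0, 1], so the segments do not intersect.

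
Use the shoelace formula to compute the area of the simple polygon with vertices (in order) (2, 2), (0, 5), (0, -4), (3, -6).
Area = 20

Shoelace formula: Area = (1/2) |Σ_i (x_i · y_{i+1} − x_{i+1} · y_i)| (indices mod n). Compute each cross term:
  (2)(5) − (0)(2) = 10
  (0)(-4) − (0)(5) = 0
  (0)(-6) − (3)(-4) = 12
  (3)(2) − (2)(-6) = 18
Sum = 40, so (signed) Area = 40/2 = 20, |Area| = 20.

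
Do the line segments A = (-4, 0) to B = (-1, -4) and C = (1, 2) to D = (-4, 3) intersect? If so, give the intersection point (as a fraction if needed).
No (intersection of containing lines falls outside at least one segment)

Parametrize and solve: t = -15/17, s = 26/17. At least one of these is outside [0, 1], so the segments do not intersect.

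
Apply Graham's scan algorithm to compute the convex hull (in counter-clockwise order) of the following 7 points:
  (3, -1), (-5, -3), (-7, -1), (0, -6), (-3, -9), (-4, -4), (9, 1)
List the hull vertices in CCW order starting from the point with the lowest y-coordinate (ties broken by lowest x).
Hull (CCW) = [(-3, -9), (9, 1), (-7, -1)]

Graham scan procedure:
  1. Find the pivot p₀ = point with lowest y (tie → lowest x): (-3, -9).
  2. Sort the remaining points by polar angle around p₀.
  3. Walk through sorted points, maintaining a stack; pop the top while the last three entries make a non-left turn (cross product ≤ 0).
  4. Final stack is the convex hull in CCW order: (-3, -9), (9, 1), (-7, -1).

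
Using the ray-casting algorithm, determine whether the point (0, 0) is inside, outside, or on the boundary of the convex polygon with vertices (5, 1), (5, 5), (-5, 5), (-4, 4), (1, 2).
The point (0, 0) lies strictly outside the polygon

Cast a horizontal ray to the right from the query point and count how many polygon edges it crosses (each edge strictly once or zero times, handled with the usual half-open convention). 
Parity of crossings → even ⇒ outside.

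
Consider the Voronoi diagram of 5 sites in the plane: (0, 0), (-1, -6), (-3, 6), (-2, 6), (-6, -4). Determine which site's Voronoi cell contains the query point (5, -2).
Nearest site = (0, 0)

The Voronoi cell of site s contains exactly those query points closer to s than to any other site. Compute squared distances from q = (5, -2) to each site:
  (0 − 5)² + (0 − -2)² = 29
  (-1 − 5)² + (-6 − -2)² = 52
  (-2 − 5)² + (6 − -2)² = 113
  (-6 − 5)² + (-4 − -2)² = 125
  (-3 − 5)² + (6 − -2)² = 128
Minimum is attained by (0, 0), so q lies in its Voronoi cell.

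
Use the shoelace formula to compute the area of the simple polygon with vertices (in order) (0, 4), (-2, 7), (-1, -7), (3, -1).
Area = 63/2

Shoelace formula: Area = (1/2) |Σ_i (x_i · y_{i+1} − x_{i+1} · y_i)| (indices mod n). Compute each cross term:
  (0)(7) − (-2)(4) = 8
  (-2)(-7) − (-1)(7) = 21
  (-1)(-1) − (3)(-7) = 22
  (3)(4) − (0)(-1) = 12
Sum = 63, so (signed) Area = 63/2 = 63/2, |Area| = 63/2.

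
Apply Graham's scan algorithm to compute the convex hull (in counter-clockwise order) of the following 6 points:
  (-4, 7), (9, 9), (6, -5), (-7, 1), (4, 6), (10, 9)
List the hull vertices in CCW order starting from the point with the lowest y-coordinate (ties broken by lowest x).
Hull (CCW) = [(6, -5), (10, 9), (9, 9), (-4, 7), (-7, 1)]

Graham scan procedure:
  1. Find the pivot p₀ = point with lowest y (tie → lowest x): (6, -5).
  2. Sort the remaining points by polar angle around p₀.
  3. Walk through sorted points, maintaining a stack; pop the top while the last three entries make a non-left turn (cross product ≤ 0).
  4. Final stack is the convex hull in CCW order: (6, -5), (10, 9), (9, 9), (-4, 7), (-7, 1).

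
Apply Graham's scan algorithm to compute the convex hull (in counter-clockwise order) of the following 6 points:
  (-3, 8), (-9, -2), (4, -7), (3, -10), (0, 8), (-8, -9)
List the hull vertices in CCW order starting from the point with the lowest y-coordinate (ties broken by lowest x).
Hull (CCW) = [(3, -10), (4, -7), (0, 8), (-3, 8), (-9, -2), (-8, -9)]

Graham scan procedure:
  1. Find the pivot p₀ = point with lowest y (tie → lowest x): (3, -10).
  2. Sort the remaining points by polar angle around p₀.
  3. Walk through sorted points, maintaining a stack; pop the top while the last three entries make a non-left turn (cross product ≤ 0).
  4. Final stack is the convex hull in CCW order: (3, -10), (4, -7), (0, 8), (-3, 8), (-9, -2), (-8, -9).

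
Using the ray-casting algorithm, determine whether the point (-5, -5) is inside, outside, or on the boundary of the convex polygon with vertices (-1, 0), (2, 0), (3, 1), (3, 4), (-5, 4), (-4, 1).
The point (-5, -5) lies strictly outside the polygon

Cast a horizontal ray to the right from the query point and count how many polygon edges it crosses (each edge strictly once or zero times, handled with the usual half-open convention). 
Parity of crossings → even ⇒ outside.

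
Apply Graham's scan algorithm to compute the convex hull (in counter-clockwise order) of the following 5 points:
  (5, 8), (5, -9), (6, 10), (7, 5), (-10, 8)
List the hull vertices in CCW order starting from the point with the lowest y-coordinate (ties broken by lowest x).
Hull (CCW) = [(5, -9), (7, 5), (6, 10), (-10, 8)]

Graham scan procedure:
  1. Find the pivot p₀ = point with lowest y (tie → lowest x): (5, -9).
  2. Sort the remaining points by polar angle around p₀.
  3. Walk through sorted points, maintaining a stack; pop the top while the last three entries make a non-left turn (cross product ≤ 0).
  4. Final stack is the convex hull in CCW order: (5, -9), (7, 5), (6, 10), (-10, 8).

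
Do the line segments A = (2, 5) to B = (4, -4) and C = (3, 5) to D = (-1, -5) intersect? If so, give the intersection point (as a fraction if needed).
Yes; intersection at (33/14, 95/28) (t = 5/28 on AB, s = 9/56 on CD)

Parametrize AB as A + t(B − A) = (2 + 2 t, 5 + -9 t) and CD as C + s(D − C) = (3 + -4 s, 5 + -10 s). Solve the linear system for (t, s). Determinant = 56 ≠ 0, so a unique intersection of the containing lines exists. Solution: t = 5/28, s = 9/56 — both in [0, 1], so the segments cross. Intersection point: (33/14, 95/28).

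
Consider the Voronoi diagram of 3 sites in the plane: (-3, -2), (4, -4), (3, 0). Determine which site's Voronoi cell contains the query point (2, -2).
Nearest site = (3, 0)

The Voronoi cell of site s contains exactly those query points closer to s than to any other site. Compute squared distances from q = (2, -2) to each site:
  (3 − 2)² + (0 − -2)² = 5
  (4 − 2)² + (-4 − -2)² = 8
  (-3 − 2)² + (-2 − -2)² = 25
Minimum is attained by (3, 0), so q lies in its Voronoi cell.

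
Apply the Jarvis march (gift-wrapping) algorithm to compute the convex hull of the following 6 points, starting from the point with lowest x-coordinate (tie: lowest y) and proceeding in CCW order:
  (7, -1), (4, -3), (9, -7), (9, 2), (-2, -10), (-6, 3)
Hull (CCW) = [(-6, 3), (-2, -10), (9, -7), (9, 2)]

Jarvis march: at each step, from the current hull vertex p, select the next vertex q as the point such that every other point lies strictly to the left of (or on) the directed line p → q. (Equivalently: for every other point r, the cross product (q − p) × (r − p) ≥ 0.)
Starting point (lowest x, tie lowest y): (-6, 3). Wrap until returning to start. Resulting hull: (-6, 3), (-2, -10), (9, -7), (9, 2).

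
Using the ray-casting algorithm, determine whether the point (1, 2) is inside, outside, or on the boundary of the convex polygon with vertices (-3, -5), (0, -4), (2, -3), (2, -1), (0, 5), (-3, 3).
The point (1, 2) lies on the polygon boundary

Boundary check: the query satisfies the collinearity and bounding-box conditions for some polygon edge, so it lies exactly on the boundary.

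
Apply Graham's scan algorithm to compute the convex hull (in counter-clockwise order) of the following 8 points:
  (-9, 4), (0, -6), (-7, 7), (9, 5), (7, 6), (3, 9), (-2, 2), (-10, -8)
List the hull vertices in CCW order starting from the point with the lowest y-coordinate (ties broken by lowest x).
Hull (CCW) = [(-10, -8), (0, -6), (9, 5), (3, 9), (-7, 7), (-9, 4)]

Graham scan procedure:
  1. Find the pivot p₀ = point with lowest y (tie → lowest x): (-10, -8).
  2. Sort the remaining points by polar angle around p₀.
  3. Walk through sorted points, maintaining a stack; pop the top while the last three entries make a non-left turn (cross product ≤ 0).
  4. Final stack is the convex hull in CCW order: (-10, -8), (0, -6), (9, 5), (3, 9), (-7, 7), (-9, 4).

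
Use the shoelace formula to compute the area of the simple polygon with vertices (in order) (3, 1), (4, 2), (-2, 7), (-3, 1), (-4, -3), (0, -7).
Area = 115/2

Shoelace formula: Area = (1/2) |Σ_i (x_i · y_{i+1} − x_{i+1} · y_i)| (indices mod n). Compute each cross term:
  (3)(2) − (4)(1) = 2
  (4)(7) − (-2)(2) = 32
  (-2)(1) − (-3)(7) = 19
  (-3)(-3) − (-4)(1) = 13
  (-4)(-7) − (0)(-3) = 28
  (0)(1) − (3)(-7) = 21
Sum = 115, so (signed) Area = 115/2 = 115/2, |Area| = 115/2.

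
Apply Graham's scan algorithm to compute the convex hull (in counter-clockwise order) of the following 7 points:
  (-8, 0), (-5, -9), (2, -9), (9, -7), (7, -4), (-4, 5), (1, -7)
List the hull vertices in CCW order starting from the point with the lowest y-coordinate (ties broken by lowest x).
Hull (CCW) = [(-5, -9), (2, -9), (9, -7), (7, -4), (-4, 5), (-8, 0)]

Graham scan procedure:
  1. Find the pivot p₀ = point with lowest y (tie → lowest x): (-5, -9).
  2. Sort the remaining points by polar angle around p₀.
  3. Walk through sorted points, maintaining a stack; pop the top while the last three entries make a non-left turn (cross product ≤ 0).
  4. Final stack is the convex hull in CCW order: (-5, -9), (2, -9), (9, -7), (7, -4), (-4, 5), (-8, 0).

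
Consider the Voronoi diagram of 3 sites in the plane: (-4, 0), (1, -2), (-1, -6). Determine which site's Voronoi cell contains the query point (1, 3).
Nearest site = (1, -2)

The Voronoi cell of site s contains exactly those query points closer to s than to any other site. Compute squared distances from q = (1, 3) to each site:
  (1 − 1)² + (-2 − 3)² = 25
  (-4 − 1)² + (0 − 3)² = 34
  (-1 − 1)² + (-6 − 3)² = 85
Minimum is attained by (1, -2), so q lies in its Voronoi cell.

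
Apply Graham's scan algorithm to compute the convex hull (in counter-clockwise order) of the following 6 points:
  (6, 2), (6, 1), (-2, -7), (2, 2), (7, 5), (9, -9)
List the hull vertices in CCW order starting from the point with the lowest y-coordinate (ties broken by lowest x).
Hull (CCW) = [(9, -9), (7, 5), (2, 2), (-2, -7)]

Graham scan procedure:
  1. Find the pivot p₀ = point with lowest y (tie → lowest x): (9, -9).
  2. Sort the remaining points by polar angle around p₀.
  3. Walk through sorted points, maintaining a stack; pop the top while the last three entries make a non-left turn (cross product ≤ 0).
  4. Final stack is the convex hull in CCW order: (9, -9), (7, 5), (2, 2), (-2, -7).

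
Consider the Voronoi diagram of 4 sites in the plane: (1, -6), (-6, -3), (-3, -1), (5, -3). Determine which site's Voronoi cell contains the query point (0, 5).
Nearest site = (-3, -1)

The Voronoi cell of site s contains exactly those query points closer to s than to any other site. Compute squared distances from q = (0, 5) to each site:
  (-3 − 0)² + (-1 − 5)² = 45
  (5 − 0)² + (-3 − 5)² = 89
  (-6 − 0)² + (-3 − 5)² = 100
  (1 − 0)² + (-6 − 5)² = 122
Minimum is attained by (-3, -1), so q lies in its Voronoi cell.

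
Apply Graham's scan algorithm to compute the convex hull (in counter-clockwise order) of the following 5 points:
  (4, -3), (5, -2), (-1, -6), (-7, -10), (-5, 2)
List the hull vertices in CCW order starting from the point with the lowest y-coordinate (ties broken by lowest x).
Hull (CCW) = [(-7, -10), (4, -3), (5, -2), (-5, 2)]

Graham scan procedure:
  1. Find the pivot p₀ = point with lowest y (tie → lowest x): (-7, -10).
  2. Sort the remaining points by polar angle around p₀.
  3. Walk through sorted points, maintaining a stack; pop the top while the last three entries make a non-left turn (cross product ≤ 0).
  4. Final stack is the convex hull in CCW order: (-7, -10), (4, -3), (5, -2), (-5, 2).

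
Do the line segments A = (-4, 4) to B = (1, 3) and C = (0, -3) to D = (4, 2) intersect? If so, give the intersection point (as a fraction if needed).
No (intersection of containing lines falls outside at least one segment)

Parametrize and solve: t = 48/29, s = 31/29. At least one of these is outside [0, 1], so the segments do not intersect.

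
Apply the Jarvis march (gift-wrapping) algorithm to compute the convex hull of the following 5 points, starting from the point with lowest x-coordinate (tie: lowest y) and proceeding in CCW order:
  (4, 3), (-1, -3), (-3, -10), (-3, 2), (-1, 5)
Hull (CCW) = [(-3, -10), (4, 3), (-1, 5), (-3, 2)]

Jarvis march: at each step, from the current hull vertex p, select the next vertex q as the point such that every other point lies strictly to the left of (or on) the directed line p → q. (Equivalently: for every other point r, the cross product (q − p) × (r − p) ≥ 0.)
Starting point (lowest x, tie lowest y): (-3, -10). Wrap until returning to start. Resulting hull: (-3, -10), (4, 3), (-1, 5), (-3, 2).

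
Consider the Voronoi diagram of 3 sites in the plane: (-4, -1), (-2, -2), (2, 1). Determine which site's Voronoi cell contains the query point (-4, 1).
Nearest site = (-4, -1)

The Voronoi cell of site s contains exactly those query points closer to s than to any other site. Compute squared distances from q = (-4, 1) to each site:
  (-4 − -4)² + (-1 − 1)² = 4
  (-2 − -4)² + (-2 − 1)² = 13
  (2 − -4)² + (1 − 1)² = 36
Minimum is attained by (-4, -1), so q lies in its Voronoi cell.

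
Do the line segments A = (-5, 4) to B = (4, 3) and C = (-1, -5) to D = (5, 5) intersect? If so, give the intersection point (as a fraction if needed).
Yes; intersection at (61/16, 145/48) (t = 47/48 on AB, s = 77/96 on CD)

Parametrize AB as A + t(B − A) = (-5 + 9 t, 4 + -1 t) and CD as C + s(D − C) = (-1 + 6 s, -5 + 10 s). Solve the linear system for (t, s). Determinant = -96 ≠ 0, so a unique intersection of the containing lines exists. Solution: t = 47/48, s = 77/96 — both in [0, 1], so the segments cross. Intersection point: (61/16, 145/48).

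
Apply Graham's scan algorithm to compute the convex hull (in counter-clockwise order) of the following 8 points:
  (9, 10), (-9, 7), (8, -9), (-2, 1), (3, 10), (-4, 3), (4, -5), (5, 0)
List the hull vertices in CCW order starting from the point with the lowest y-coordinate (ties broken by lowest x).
Hull (CCW) = [(8, -9), (9, 10), (3, 10), (-9, 7)]

Graham scan procedure:
  1. Find the pivot p₀ = point with lowest y (tie → lowest x): (8, -9).
  2. Sort the remaining points by polar angle around p₀.
  3. Walk through sorted points, maintaining a stack; pop the top while the last three entries make a non-left turn (cross product ≤ 0).
  4. Final stack is the convex hull in CCW order: (8, -9), (9, 10), (3, 10), (-9, 7).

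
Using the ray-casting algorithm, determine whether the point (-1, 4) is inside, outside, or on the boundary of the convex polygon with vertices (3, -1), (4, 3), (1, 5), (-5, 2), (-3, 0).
The point (-1, 4) lies on the polygon boundary

Boundary check: the query satisfies the collinearity and bounding-box conditions for some polygon edge, so it lies exactly on the boundary.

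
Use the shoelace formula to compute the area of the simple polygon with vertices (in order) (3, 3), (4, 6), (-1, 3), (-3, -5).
Area = 22

Shoelace formula: Area = (1/2) |Σ_i (x_i · y_{i+1} − x_{i+1} · y_i)| (indices mod n). Compute each cross term:
  (3)(6) − (4)(3) = 6
  (4)(3) − (-1)(6) = 18
  (-1)(-5) − (-3)(3) = 14
  (-3)(3) − (3)(-5) = 6
Sum = 44, so (signed) Area = 44/2 = 22, |Area| = 22.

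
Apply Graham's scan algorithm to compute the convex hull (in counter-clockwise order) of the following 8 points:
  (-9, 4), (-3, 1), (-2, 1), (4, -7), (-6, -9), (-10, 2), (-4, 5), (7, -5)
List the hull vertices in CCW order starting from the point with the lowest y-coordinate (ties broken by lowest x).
Hull (CCW) = [(-6, -9), (4, -7), (7, -5), (-4, 5), (-9, 4), (-10, 2)]

Graham scan procedure:
  1. Find the pivot p₀ = point with lowest y (tie → lowest x): (-6, -9).
  2. Sort the remaining points by polar angle around p₀.
  3. Walk through sorted points, maintaining a stack; pop the top while the last three entries make a non-left turn (cross product ≤ 0).
  4. Final stack is the convex hull in CCW order: (-6, -9), (4, -7), (7, -5), (-4, 5), (-9, 4), (-10, 2).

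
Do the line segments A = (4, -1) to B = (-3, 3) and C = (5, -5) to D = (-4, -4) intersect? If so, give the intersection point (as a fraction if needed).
No (intersection of containing lines falls outside at least one segment)

Parametrize and solve: t = -35/29, s = -24/29. At least one of these is outside [0, 1], so the segments do not intersect.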